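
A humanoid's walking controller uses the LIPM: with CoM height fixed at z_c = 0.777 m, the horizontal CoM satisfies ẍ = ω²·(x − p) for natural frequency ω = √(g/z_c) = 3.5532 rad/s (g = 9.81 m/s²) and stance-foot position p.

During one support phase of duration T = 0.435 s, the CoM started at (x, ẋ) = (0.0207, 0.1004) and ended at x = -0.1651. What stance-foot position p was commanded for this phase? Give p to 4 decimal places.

p = 0.1922

ωT = 3.5532·0.435 = 1.545642; cosh(ωT) = 2.452079, sinh(ωT) = 2.238904
x(T) = p + (x₀−p)·cosh(ωT) + (ẋ₀/ω)·sinh(ωT) ⇒ p·(1 − cosh) = x(T) − x₀·cosh − (ẋ₀/ω)·sinh
numerator   = -0.1651 − (0.0207)·2.452079 − (0.1004/3.5532)·2.238904 = -0.279121
denominator = 1 − 2.452079 = -1.452079
p = -0.279121 / -1.452079 = 0.1922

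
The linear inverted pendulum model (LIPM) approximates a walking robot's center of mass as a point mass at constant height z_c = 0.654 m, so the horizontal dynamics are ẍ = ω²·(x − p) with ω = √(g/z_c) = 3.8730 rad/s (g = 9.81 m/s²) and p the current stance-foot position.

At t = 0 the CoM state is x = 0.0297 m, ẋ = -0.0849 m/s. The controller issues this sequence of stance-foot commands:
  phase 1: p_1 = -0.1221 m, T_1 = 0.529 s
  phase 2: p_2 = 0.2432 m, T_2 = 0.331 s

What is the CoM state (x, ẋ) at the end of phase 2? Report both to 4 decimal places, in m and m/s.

x = 1.3531, ẋ = 4.6673

phase 1: p=-0.1221, T=0.529, ωT=2.048817, cosh=3.943802, sinh=3.814915; start (x,ẋ)=(0.029700, -0.084900) → end (x,ẋ)=(0.392942, 1.908041)
phase 2: p=0.2432, T=0.331, ωT=1.281963, cosh=1.940599, sinh=1.663107; start (x,ẋ)=(0.392942, 1.908041) → end (x,ẋ)=(1.353123, 4.667267)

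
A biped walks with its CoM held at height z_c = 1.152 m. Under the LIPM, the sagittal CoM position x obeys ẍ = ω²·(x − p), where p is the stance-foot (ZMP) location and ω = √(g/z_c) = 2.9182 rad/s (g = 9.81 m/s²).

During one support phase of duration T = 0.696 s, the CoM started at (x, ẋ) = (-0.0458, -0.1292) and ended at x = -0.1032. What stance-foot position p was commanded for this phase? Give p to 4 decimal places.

ωT = 2.9182·0.696 = 2.031067; cosh(ωT) = 3.876706, sinh(ωT) = 3.745511
x(T) = p + (x₀−p)·cosh(ωT) + (ẋ₀/ω)·sinh(ωT) ⇒ p·(1 − cosh) = x(T) − x₀·cosh − (ẋ₀/ω)·sinh
numerator   = -0.1032 − (-0.0458)·3.876706 − (-0.1292/2.9182)·3.745511 = 0.240181
denominator = 1 − 3.876706 = -2.876706
p = 0.240181 / -2.876706 = -0.0835

p = -0.0835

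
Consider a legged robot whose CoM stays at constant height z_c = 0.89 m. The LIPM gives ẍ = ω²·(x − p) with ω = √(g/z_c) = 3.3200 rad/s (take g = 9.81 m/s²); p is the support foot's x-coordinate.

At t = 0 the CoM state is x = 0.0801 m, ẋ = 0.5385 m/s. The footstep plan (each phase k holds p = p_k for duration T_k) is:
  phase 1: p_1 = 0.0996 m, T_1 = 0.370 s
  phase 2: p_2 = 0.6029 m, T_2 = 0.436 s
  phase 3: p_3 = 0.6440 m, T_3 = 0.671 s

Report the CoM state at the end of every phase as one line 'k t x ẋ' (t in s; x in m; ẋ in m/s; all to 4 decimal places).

1 0.3700 0.3167 0.8974
2 0.8060 0.5037 0.1052
3 1.4770 0.1309 -1.6421

phase 1: p=0.0996, T=0.370, ωT=1.228400, cosh=1.854260, sinh=1.561500; start (x,ẋ)=(0.080100, 0.538500) → end (x,ẋ)=(0.316715, 0.897428)
phase 2: p=0.6029, T=0.436, ωT=1.447520, cosh=2.243854, sinh=2.008701; start (x,ẋ)=(0.316715, 0.897428) → end (x,ẋ)=(0.503714, 0.105163)
phase 3: p=0.6440, T=0.671, ωT=2.227720, cosh=4.693230, sinh=4.585456; start (x,ẋ)=(0.503714, 0.105163) → end (x,ẋ)=(0.130854, -1.642114)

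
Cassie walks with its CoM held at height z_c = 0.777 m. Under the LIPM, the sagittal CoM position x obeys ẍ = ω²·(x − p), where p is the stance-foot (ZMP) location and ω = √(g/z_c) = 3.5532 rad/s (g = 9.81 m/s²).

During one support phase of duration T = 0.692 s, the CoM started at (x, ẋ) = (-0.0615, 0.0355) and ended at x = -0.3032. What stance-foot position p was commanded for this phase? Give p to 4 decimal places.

p = -0.0002

ωT = 3.5532·0.692 = 2.458814; cosh(ωT) = 5.888239, sinh(ωT) = 5.802703
x(T) = p + (x₀−p)·cosh(ωT) + (ẋ₀/ω)·sinh(ωT) ⇒ p·(1 − cosh) = x(T) − x₀·cosh − (ẋ₀/ω)·sinh
numerator   = -0.3032 − (-0.0615)·5.888239 − (0.0355/3.5532)·5.802703 = 0.000952
denominator = 1 − 5.888239 = -4.888239
p = 0.000952 / -4.888239 = -0.0002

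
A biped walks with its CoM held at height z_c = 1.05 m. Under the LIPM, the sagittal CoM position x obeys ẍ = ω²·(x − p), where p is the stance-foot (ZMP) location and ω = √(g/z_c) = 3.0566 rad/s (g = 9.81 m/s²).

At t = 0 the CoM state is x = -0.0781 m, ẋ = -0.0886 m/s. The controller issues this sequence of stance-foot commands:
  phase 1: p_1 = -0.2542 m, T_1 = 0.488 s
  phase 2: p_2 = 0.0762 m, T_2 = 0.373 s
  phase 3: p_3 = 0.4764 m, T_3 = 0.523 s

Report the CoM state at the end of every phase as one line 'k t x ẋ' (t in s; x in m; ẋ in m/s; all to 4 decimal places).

phase 1: p=-0.2542, T=0.488, ωT=1.491621, cosh=2.334650, sinh=2.109643; start (x,ẋ)=(-0.078100, -0.088600) → end (x,ẋ)=(0.095781, 0.928702)
phase 2: p=0.0762, T=0.373, ωT=1.140112, cosh=1.723451, sinh=1.403667; start (x,ẋ)=(0.095781, 0.928702) → end (x,ẋ)=(0.536430, 1.684582)
phase 3: p=0.4764, T=0.523, ωT=1.598602, cosh=2.574145, sinh=2.371966; start (x,ẋ)=(0.536430, 1.684582) → end (x,ẋ)=(1.938185, 4.771583)

1 0.4880 0.0958 0.9287
2 0.8610 0.5364 1.6846
3 1.3840 1.9382 4.7716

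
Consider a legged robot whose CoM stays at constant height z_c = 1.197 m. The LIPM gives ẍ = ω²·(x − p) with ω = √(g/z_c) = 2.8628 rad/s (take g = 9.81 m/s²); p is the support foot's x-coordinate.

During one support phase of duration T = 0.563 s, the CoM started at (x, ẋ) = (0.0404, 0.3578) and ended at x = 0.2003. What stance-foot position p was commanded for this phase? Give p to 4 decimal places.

p = 0.1281

ωT = 2.8628·0.563 = 1.611756; cosh(ωT) = 2.605571, sinh(ωT) = 2.406035
x(T) = p + (x₀−p)·cosh(ωT) + (ẋ₀/ω)·sinh(ωT) ⇒ p·(1 − cosh) = x(T) − x₀·cosh − (ẋ₀/ω)·sinh
numerator   = 0.2003 − (0.0404)·2.605571 − (0.3578/2.8628)·2.406035 = -0.205677
denominator = 1 − 2.605571 = -1.605571
p = -0.205677 / -1.605571 = 0.1281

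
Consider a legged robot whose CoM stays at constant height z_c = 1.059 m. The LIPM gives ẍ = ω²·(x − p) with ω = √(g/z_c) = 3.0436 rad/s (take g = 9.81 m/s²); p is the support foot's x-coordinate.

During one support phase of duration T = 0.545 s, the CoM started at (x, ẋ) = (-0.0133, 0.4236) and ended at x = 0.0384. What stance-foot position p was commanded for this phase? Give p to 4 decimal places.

ωT = 3.0436·0.545 = 1.658762; cosh(ωT) = 2.721589, sinh(ωT) = 2.531215
x(T) = p + (x₀−p)·cosh(ωT) + (ẋ₀/ω)·sinh(ωT) ⇒ p·(1 − cosh) = x(T) − x₀·cosh − (ẋ₀/ω)·sinh
numerator   = 0.0384 − (-0.0133)·2.721589 − (0.4236/3.0436)·2.531215 = -0.277690
denominator = 1 − 2.721589 = -1.721589
p = -0.277690 / -1.721589 = 0.1613

p = 0.1613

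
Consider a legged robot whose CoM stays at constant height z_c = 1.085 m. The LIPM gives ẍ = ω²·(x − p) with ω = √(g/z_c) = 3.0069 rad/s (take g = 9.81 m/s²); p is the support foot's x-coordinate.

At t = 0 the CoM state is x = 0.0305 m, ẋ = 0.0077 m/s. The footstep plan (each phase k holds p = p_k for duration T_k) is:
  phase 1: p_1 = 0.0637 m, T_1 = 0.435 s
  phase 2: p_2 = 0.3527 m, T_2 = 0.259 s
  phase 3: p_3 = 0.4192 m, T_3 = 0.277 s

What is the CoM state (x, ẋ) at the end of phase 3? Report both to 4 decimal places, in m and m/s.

x = -0.7096, ẋ = -3.1281

phase 1: p=0.0637, T=0.435, ωT=1.308002, cosh=1.984567, sinh=1.714207; start (x,ẋ)=(0.030500, 0.007700) → end (x,ẋ)=(0.002202, -0.155847)
phase 2: p=0.3527, T=0.259, ωT=0.778787, cosh=1.318895, sinh=0.859933; start (x,ẋ)=(0.002202, -0.155847) → end (x,ẋ)=(-0.154140, -1.111839)
phase 3: p=0.4192, T=0.277, ωT=0.832911, cosh=1.367393, sinh=0.932612; start (x,ẋ)=(-0.154140, -1.111839) → end (x,ẋ)=(-0.709626, -3.128121)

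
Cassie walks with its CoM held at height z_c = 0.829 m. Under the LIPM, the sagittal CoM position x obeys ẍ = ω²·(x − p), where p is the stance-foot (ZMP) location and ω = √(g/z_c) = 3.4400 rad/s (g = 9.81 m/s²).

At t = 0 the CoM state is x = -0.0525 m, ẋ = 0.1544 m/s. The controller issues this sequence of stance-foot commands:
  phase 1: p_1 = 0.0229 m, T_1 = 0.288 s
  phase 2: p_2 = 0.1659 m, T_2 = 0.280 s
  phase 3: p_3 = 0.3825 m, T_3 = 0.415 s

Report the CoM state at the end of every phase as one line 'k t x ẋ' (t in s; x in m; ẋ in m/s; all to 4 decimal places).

phase 1: p=0.0229, T=0.288, ωT=0.990720, cosh=1.532241, sinh=1.160932; start (x,ẋ)=(-0.052500, 0.154400) → end (x,ẋ)=(-0.040524, -0.064540)
phase 2: p=0.1659, T=0.280, ωT=0.963200, cosh=1.500868, sinh=1.119199; start (x,ẋ)=(-0.040524, -0.064540) → end (x,ẋ)=(-0.164913, -0.891607)
phase 3: p=0.3825, T=0.415, ωT=1.427600, cosh=2.204283, sinh=1.964399; start (x,ẋ)=(-0.164913, -0.891607) → end (x,ẋ)=(-1.333303, -5.664518)

1 0.2880 -0.0405 -0.0645
2 0.5680 -0.1649 -0.8916
3 0.9830 -1.3333 -5.6645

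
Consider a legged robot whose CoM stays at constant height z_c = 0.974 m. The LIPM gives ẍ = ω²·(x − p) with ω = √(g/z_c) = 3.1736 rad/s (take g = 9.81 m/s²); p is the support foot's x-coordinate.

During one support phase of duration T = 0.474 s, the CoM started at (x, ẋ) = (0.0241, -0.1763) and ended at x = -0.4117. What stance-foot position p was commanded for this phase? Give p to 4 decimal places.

ωT = 3.1736·0.474 = 1.504286; cosh(ωT) = 2.361558, sinh(ωT) = 2.139382
x(T) = p + (x₀−p)·cosh(ωT) + (ẋ₀/ω)·sinh(ωT) ⇒ p·(1 − cosh) = x(T) − x₀·cosh − (ẋ₀/ω)·sinh
numerator   = -0.4117 − (0.0241)·2.361558 − (-0.1763/3.1736)·2.139382 = -0.349766
denominator = 1 − 2.361558 = -1.361558
p = -0.349766 / -1.361558 = 0.2569

p = 0.2569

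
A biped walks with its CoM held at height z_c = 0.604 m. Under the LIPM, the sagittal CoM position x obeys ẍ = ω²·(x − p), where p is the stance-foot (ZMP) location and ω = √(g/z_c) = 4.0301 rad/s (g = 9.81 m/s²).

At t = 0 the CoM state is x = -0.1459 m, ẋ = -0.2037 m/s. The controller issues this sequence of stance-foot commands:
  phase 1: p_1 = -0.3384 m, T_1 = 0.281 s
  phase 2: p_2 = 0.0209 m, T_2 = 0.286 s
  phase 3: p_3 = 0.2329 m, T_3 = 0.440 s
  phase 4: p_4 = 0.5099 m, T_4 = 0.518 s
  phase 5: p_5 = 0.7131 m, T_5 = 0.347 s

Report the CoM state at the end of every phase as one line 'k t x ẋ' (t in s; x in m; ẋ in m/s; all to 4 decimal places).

1 0.2810 -0.0790 0.7299
2 0.5670 0.1051 0.6971
3 1.0070 0.3405 0.6393
4 1.5250 0.4461 -0.0932
5 1.8720 0.0956 -2.2459

phase 1: p=-0.3384, T=0.281, ωT=1.132458, cosh=1.712758, sinh=1.390518; start (x,ẋ)=(-0.145900, -0.203700) → end (x,ẋ)=(-0.078977, 0.729867)
phase 2: p=0.0209, T=0.286, ωT=1.152609, cosh=1.741127, sinh=1.425315; start (x,ẋ)=(-0.078977, 0.729867) → end (x,ẋ)=(0.105131, 0.697079)
phase 3: p=0.2329, T=0.440, ωT=1.773244, cosh=3.029855, sinh=2.860074; start (x,ẋ)=(0.105131, 0.697079) → end (x,ẋ)=(0.340480, 0.639333)
phase 4: p=0.5099, T=0.518, ωT=2.087592, cosh=4.094727, sinh=3.970742; start (x,ẋ)=(0.340480, 0.639333) → end (x,ẋ)=(0.446088, -0.093247)
phase 5: p=0.7131, T=0.347, ωT=1.398445, cosh=2.147939, sinh=1.900959; start (x,ẋ)=(0.446088, -0.093247) → end (x,ẋ)=(0.095590, -2.245885)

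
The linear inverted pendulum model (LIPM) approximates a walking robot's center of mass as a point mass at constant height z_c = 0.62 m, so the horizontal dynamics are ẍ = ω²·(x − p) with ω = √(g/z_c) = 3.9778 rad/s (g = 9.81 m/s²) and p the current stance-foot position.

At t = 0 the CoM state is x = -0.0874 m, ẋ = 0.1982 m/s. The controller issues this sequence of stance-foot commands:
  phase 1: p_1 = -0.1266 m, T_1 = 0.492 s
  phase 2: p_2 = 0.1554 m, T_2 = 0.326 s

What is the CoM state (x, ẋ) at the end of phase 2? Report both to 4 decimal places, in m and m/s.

phase 1: p=-0.1266, T=0.492, ωT=1.957078, cosh=3.609940, sinh=3.468670; start (x,ẋ)=(-0.087400, 0.198200) → end (x,ẋ)=(0.187741, 1.256359)
phase 2: p=0.1554, T=0.326, ωT=1.296763, cosh=1.965427, sinh=1.692011; start (x,ẋ)=(0.187741, 1.256359) → end (x,ẋ)=(0.753374, 2.686955)

x = 0.7534, ẋ = 2.6870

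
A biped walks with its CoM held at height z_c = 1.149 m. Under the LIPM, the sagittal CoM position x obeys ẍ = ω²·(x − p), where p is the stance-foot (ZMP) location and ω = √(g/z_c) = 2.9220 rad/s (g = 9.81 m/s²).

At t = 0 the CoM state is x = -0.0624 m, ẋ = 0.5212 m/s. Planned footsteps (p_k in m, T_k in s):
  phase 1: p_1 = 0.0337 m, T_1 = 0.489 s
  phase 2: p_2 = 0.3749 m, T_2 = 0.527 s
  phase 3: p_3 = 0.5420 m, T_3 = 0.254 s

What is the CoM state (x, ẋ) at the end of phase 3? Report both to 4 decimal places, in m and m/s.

x = 0.3167, ẋ = -0.3045

phase 1: p=0.0337, T=0.489, ωT=1.428858, cosh=2.206756, sinh=1.967174; start (x,ẋ)=(-0.062400, 0.521200) → end (x,ẋ)=(0.172517, 0.597771)
phase 2: p=0.3749, T=0.527, ωT=1.539894, cosh=2.439250, sinh=2.224846; start (x,ẋ)=(0.172517, 0.597771) → end (x,ẋ)=(0.336388, 0.142423)
phase 3: p=0.5420, T=0.254, ωT=0.742188, cosh=1.288299, sinh=0.812228; start (x,ẋ)=(0.336388, 0.142423) → end (x,ẋ)=(0.316700, -0.304501)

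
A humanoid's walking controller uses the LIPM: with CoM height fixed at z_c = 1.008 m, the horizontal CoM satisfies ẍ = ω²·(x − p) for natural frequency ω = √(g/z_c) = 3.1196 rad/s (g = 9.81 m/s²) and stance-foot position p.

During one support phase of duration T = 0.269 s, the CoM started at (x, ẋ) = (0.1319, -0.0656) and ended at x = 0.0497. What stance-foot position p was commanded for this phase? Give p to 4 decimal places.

ωT = 3.1196·0.269 = 0.839172; cosh(ωT) = 1.373259, sinh(ωT) = 0.941191
x(T) = p + (x₀−p)·cosh(ωT) + (ẋ₀/ω)·sinh(ωT) ⇒ p·(1 − cosh) = x(T) − x₀·cosh − (ẋ₀/ω)·sinh
numerator   = 0.0497 − (0.1319)·1.373259 − (-0.0656/3.1196)·0.941191 = -0.111641
denominator = 1 − 1.373259 = -0.373259
p = -0.111641 / -0.373259 = 0.2991

p = 0.2991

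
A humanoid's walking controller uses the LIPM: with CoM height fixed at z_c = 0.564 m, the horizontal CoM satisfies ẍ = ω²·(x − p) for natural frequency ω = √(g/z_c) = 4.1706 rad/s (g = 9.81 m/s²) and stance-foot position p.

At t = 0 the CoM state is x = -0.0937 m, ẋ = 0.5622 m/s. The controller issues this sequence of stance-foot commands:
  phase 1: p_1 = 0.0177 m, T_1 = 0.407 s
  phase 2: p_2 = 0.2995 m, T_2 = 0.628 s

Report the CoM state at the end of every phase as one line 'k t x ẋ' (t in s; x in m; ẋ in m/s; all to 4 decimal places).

phase 1: p=0.0177, T=0.407, ωT=1.697434, cosh=2.821537, sinh=2.638384; start (x,ẋ)=(-0.093700, 0.562200) → end (x,ẋ)=(0.059037, 0.360462)
phase 2: p=0.2995, T=0.628, ωT=2.619137, cosh=6.898369, sinh=6.825503; start (x,ẋ)=(0.059037, 0.360462) → end (x,ẋ)=(-0.769380, -4.358529)

1 0.4070 0.0590 0.3605
2 1.0350 -0.7694 -4.3585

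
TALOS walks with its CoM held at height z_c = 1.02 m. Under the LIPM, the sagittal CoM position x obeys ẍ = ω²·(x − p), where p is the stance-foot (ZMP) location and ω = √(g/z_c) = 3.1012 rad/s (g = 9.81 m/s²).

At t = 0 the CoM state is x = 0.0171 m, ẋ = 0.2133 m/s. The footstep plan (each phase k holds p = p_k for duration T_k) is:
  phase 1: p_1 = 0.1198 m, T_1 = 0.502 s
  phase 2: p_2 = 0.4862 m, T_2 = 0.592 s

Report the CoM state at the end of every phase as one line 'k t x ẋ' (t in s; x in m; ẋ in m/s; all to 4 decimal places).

phase 1: p=0.1198, T=0.502, ωT=1.556802, cosh=2.477219, sinh=2.266410; start (x,ẋ)=(0.017100, 0.213300) → end (x,ẋ)=(0.021273, -0.193445)
phase 2: p=0.4862, T=0.592, ωT=1.835910, cosh=3.215154, sinh=3.055686; start (x,ẋ)=(0.021273, -0.193445) → end (x,ẋ)=(-1.199219, -5.027743)

1 0.5020 0.0213 -0.1934
2 1.0940 -1.1992 -5.0277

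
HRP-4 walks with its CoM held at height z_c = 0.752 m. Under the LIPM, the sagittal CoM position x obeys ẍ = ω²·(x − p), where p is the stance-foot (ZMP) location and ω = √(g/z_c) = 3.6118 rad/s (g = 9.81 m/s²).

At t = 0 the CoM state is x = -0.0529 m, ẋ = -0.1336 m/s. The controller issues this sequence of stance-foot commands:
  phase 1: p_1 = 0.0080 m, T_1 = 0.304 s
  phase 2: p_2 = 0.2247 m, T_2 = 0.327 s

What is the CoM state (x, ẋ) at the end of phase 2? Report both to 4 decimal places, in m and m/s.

phase 1: p=0.0080, T=0.304, ωT=1.097987, cosh=1.665834, sinh=1.332292; start (x,ẋ)=(-0.052900, -0.133600) → end (x,ẋ)=(-0.142731, -0.515604)
phase 2: p=0.2247, T=0.327, ωT=1.181059, cosh=1.782387, sinh=1.475434; start (x,ẋ)=(-0.142731, -0.515604) → end (x,ẋ)=(-0.640830, -2.877034)

x = -0.6408, ẋ = -2.8770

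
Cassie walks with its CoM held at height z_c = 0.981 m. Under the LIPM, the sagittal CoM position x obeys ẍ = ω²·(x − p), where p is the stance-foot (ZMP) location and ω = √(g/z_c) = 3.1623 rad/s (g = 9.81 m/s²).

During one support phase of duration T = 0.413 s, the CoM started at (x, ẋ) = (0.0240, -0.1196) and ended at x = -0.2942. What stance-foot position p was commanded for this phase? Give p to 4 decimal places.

p = 0.2824

ωT = 3.1623·0.413 = 1.306030; cosh(ωT) = 1.981191, sinh(ωT) = 1.710298
x(T) = p + (x₀−p)·cosh(ωT) + (ẋ₀/ω)·sinh(ωT) ⇒ p·(1 − cosh) = x(T) − x₀·cosh − (ẋ₀/ω)·sinh
numerator   = -0.2942 − (0.0240)·1.981191 − (-0.1196/3.1623)·1.710298 = -0.277064
denominator = 1 − 1.981191 = -0.981191
p = -0.277064 / -0.981191 = 0.2824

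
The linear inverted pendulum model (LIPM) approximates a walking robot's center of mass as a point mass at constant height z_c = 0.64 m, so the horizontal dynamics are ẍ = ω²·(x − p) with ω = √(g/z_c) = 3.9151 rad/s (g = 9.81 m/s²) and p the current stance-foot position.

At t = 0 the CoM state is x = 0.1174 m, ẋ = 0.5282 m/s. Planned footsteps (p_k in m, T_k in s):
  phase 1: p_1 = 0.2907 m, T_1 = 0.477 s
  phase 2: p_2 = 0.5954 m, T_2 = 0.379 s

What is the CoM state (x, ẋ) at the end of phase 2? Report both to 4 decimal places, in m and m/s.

x = -0.6642, ẋ = -4.6185

phase 1: p=0.2907, T=0.477, ωT=1.867503, cosh=3.313311, sinh=3.158802; start (x,ẋ)=(0.117400, 0.528200) → end (x,ẋ)=(0.142668, -0.393115)
phase 2: p=0.5954, T=0.379, ωT=1.483823, cosh=2.318270, sinh=2.091501; start (x,ẋ)=(0.142668, -0.393115) → end (x,ẋ)=(-0.664162, -4.618511)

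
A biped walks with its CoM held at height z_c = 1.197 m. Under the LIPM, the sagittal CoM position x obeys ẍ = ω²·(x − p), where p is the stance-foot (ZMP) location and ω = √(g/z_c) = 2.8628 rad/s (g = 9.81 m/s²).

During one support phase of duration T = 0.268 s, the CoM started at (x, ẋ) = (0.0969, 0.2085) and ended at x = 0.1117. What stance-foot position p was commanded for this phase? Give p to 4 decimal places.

ωT = 2.8628·0.268 = 0.767230; cosh(ωT) = 1.309045, sinh(ωT) = 0.844748
x(T) = p + (x₀−p)·cosh(ωT) + (ẋ₀/ω)·sinh(ωT) ⇒ p·(1 − cosh) = x(T) − x₀·cosh − (ẋ₀/ω)·sinh
numerator   = 0.1117 − (0.0969)·1.309045 − (0.2085/2.8628)·0.844748 = -0.076670
denominator = 1 − 1.309045 = -0.309045
p = -0.076670 / -0.309045 = 0.2481

p = 0.2481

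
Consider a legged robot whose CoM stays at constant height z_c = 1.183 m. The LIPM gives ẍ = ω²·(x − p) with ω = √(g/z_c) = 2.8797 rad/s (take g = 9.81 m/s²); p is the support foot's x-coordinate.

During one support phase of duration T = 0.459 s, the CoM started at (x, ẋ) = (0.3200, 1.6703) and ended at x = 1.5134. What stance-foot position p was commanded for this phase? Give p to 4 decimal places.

ωT = 2.8797·0.459 = 1.321782; cosh(ωT) = 2.008379, sinh(ωT) = 1.741720
x(T) = p + (x₀−p)·cosh(ωT) + (ẋ₀/ω)·sinh(ωT) ⇒ p·(1 − cosh) = x(T) − x₀·cosh − (ẋ₀/ω)·sinh
numerator   = 1.5134 − (0.3200)·2.008379 − (1.6703/2.8797)·1.741720 = -0.139524
denominator = 1 − 2.008379 = -1.008379
p = -0.139524 / -1.008379 = 0.1384

p = 0.1384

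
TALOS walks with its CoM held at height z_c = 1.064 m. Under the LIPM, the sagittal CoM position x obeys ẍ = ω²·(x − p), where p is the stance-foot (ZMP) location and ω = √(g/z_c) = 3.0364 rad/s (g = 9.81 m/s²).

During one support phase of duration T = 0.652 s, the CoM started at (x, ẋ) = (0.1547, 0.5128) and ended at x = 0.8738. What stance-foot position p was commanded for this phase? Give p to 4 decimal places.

p = 0.1103

ωT = 3.0364·0.652 = 1.979733; cosh(ωT) = 3.689457, sinh(ωT) = 3.551351
x(T) = p + (x₀−p)·cosh(ωT) + (ẋ₀/ω)·sinh(ωT) ⇒ p·(1 − cosh) = x(T) − x₀·cosh − (ẋ₀/ω)·sinh
numerator   = 0.8738 − (0.1547)·3.689457 − (0.5128/3.0364)·3.551351 = -0.296726
denominator = 1 − 3.689457 = -2.689457
p = -0.296726 / -2.689457 = 0.1103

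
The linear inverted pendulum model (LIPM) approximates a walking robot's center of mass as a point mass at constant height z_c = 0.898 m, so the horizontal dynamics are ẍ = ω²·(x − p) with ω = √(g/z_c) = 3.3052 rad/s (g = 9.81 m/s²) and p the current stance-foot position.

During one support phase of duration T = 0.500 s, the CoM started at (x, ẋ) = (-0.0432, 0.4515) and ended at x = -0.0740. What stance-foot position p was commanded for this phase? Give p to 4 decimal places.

p = 0.1762

ωT = 3.3052·0.500 = 1.652600; cosh(ωT) = 2.706043, sinh(ωT) = 2.514492
x(T) = p + (x₀−p)·cosh(ωT) + (ẋ₀/ω)·sinh(ωT) ⇒ p·(1 − cosh) = x(T) − x₀·cosh − (ẋ₀/ω)·sinh
numerator   = -0.0740 − (-0.0432)·2.706043 − (0.4515/3.3052)·2.514492 = -0.300586
denominator = 1 − 2.706043 = -1.706043
p = -0.300586 / -1.706043 = 0.1762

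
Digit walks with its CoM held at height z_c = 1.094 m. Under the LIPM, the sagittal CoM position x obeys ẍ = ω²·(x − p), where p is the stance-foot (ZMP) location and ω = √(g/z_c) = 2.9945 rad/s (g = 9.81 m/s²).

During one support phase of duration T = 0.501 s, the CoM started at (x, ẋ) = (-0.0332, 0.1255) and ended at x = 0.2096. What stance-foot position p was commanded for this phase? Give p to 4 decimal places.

p = -0.1467

ωT = 2.9945·0.501 = 1.500244; cosh(ωT) = 2.352930, sinh(ωT) = 2.129855
x(T) = p + (x₀−p)·cosh(ωT) + (ẋ₀/ω)·sinh(ωT) ⇒ p·(1 − cosh) = x(T) − x₀·cosh − (ẋ₀/ω)·sinh
numerator   = 0.2096 − (-0.0332)·2.352930 − (0.1255/2.9945)·2.129855 = 0.198455
denominator = 1 − 2.352930 = -1.352930
p = 0.198455 / -1.352930 = -0.1467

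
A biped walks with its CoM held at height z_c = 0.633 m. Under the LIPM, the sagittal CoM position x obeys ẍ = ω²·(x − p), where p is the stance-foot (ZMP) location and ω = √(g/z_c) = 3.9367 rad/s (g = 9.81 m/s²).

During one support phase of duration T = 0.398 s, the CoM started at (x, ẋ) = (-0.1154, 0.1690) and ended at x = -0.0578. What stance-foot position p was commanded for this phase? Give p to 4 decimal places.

ωT = 3.9367·0.398 = 1.566807; cosh(ωT) = 2.500017, sinh(ωT) = 2.291306
x(T) = p + (x₀−p)·cosh(ωT) + (ẋ₀/ω)·sinh(ωT) ⇒ p·(1 − cosh) = x(T) − x₀·cosh − (ẋ₀/ω)·sinh
numerator   = -0.0578 − (-0.1154)·2.500017 − (0.1690/3.9367)·2.291306 = 0.132338
denominator = 1 − 2.500017 = -1.500017
p = 0.132338 / -1.500017 = -0.0882

p = -0.0882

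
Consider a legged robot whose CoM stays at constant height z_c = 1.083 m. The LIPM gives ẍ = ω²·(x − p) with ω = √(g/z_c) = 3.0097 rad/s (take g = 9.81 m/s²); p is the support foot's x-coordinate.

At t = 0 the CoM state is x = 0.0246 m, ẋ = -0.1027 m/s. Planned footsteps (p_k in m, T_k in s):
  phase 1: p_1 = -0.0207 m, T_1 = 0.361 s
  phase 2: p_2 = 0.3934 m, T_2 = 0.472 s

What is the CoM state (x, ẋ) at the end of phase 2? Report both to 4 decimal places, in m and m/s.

phase 1: p=-0.0207, T=0.361, ωT=1.086502, cosh=1.650641, sinh=1.313246; start (x,ẋ)=(0.024600, -0.102700) → end (x,ẋ)=(0.009262, 0.009526)
phase 2: p=0.3934, T=0.472, ωT=1.420578, cosh=2.190544, sinh=1.948970; start (x,ẋ)=(0.009262, 0.009526) → end (x,ẋ)=(-0.441902, -2.232414)

x = -0.4419, ẋ = -2.2324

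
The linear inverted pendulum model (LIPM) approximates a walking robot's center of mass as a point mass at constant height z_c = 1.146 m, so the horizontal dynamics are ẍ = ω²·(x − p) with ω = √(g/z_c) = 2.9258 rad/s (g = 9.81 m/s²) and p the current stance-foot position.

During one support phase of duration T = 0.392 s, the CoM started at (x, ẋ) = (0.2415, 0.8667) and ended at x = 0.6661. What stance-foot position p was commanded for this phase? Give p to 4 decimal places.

p = 0.2343

ωT = 2.9258·0.392 = 1.146914; cosh(ωT) = 1.733038, sinh(ωT) = 1.415422
x(T) = p + (x₀−p)·cosh(ωT) + (ẋ₀/ω)·sinh(ωT) ⇒ p·(1 − cosh) = x(T) − x₀·cosh − (ẋ₀/ω)·sinh
numerator   = 0.6661 − (0.2415)·1.733038 − (0.8667/2.9258)·1.415422 = -0.171715
denominator = 1 − 1.733038 = -0.733038
p = -0.171715 / -0.733038 = 0.2343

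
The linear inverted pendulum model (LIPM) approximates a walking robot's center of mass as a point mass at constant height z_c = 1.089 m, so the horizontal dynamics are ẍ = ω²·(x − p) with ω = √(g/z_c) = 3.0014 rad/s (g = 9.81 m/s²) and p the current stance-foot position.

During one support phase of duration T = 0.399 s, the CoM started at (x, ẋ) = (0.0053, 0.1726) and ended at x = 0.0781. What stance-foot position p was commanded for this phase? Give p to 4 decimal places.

ωT = 3.0014·0.399 = 1.197559; cosh(ωT) = 1.806976, sinh(ωT) = 1.505045
x(T) = p + (x₀−p)·cosh(ωT) + (ẋ₀/ω)·sinh(ωT) ⇒ p·(1 − cosh) = x(T) − x₀·cosh − (ẋ₀/ω)·sinh
numerator   = 0.0781 − (0.0053)·1.806976 − (0.1726/3.0014)·1.505045 = -0.018027
denominator = 1 − 1.806976 = -0.806976
p = -0.018027 / -0.806976 = 0.0223

p = 0.0223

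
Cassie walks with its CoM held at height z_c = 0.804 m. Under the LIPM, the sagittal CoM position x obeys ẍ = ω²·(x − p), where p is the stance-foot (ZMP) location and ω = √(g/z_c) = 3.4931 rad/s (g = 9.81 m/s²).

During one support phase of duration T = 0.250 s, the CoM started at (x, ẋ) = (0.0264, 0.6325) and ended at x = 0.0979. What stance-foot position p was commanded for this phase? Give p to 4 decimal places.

p = 0.2911

ωT = 3.4931·0.250 = 0.873275; cosh(ωT) = 1.406161, sinh(ωT) = 0.988580
x(T) = p + (x₀−p)·cosh(ωT) + (ẋ₀/ω)·sinh(ωT) ⇒ p·(1 − cosh) = x(T) − x₀·cosh − (ẋ₀/ω)·sinh
numerator   = 0.0979 − (0.0264)·1.406161 − (0.6325/3.4931)·0.988580 = -0.118226
denominator = 1 − 1.406161 = -0.406161
p = -0.118226 / -0.406161 = 0.2911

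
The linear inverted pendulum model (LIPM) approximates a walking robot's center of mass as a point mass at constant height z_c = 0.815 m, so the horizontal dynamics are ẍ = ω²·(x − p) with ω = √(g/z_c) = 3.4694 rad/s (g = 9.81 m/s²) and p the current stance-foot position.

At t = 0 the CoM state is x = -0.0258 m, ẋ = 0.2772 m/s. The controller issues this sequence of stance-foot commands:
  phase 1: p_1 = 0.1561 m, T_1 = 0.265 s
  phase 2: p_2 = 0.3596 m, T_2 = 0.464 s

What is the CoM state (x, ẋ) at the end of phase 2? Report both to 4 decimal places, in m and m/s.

x = -0.8198, ẋ = -3.8784

phase 1: p=0.1561, T=0.265, ωT=0.919391, cosh=1.453262, sinh=1.054500; start (x,ẋ)=(-0.025800, 0.277200) → end (x,ẋ)=(-0.023995, -0.262634)
phase 2: p=0.3596, T=0.464, ωT=1.609802, cosh=2.600873, sinh=2.400946; start (x,ẋ)=(-0.023995, -0.262634) → end (x,ẋ)=(-0.819835, -3.878366)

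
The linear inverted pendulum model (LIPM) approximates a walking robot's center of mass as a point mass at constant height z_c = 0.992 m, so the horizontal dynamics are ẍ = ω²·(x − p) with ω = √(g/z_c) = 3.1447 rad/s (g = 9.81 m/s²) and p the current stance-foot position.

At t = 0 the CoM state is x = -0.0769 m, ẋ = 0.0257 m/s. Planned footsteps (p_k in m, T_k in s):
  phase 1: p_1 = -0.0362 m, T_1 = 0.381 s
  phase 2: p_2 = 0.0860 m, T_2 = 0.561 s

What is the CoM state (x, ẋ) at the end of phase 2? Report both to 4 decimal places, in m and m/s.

phase 1: p=-0.0362, T=0.381, ωT=1.198131, cosh=1.807837, sinh=1.506079; start (x,ẋ)=(-0.076900, 0.025700) → end (x,ẋ)=(-0.097471, -0.146301)
phase 2: p=0.0860, T=0.561, ωT=1.764177, cosh=3.004046, sinh=2.832719; start (x,ẋ)=(-0.097471, -0.146301) → end (x,ẋ)=(-0.596940, -2.073859)

x = -0.5969, ẋ = -2.0739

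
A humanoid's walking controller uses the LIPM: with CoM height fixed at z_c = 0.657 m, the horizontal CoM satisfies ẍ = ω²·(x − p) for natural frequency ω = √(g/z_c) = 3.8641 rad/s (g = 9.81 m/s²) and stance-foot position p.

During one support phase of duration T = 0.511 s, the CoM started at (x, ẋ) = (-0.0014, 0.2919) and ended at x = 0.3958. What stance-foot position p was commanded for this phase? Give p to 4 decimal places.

p = -0.0502

ωT = 3.8641·0.511 = 1.974555; cosh(ωT) = 3.671119, sinh(ωT) = 3.532296
x(T) = p + (x₀−p)·cosh(ωT) + (ẋ₀/ω)·sinh(ωT) ⇒ p·(1 − cosh) = x(T) − x₀·cosh − (ẋ₀/ω)·sinh
numerator   = 0.3958 − (-0.0014)·3.671119 − (0.2919/3.8641)·3.532296 = 0.134105
denominator = 1 − 3.671119 = -2.671119
p = 0.134105 / -2.671119 = -0.0502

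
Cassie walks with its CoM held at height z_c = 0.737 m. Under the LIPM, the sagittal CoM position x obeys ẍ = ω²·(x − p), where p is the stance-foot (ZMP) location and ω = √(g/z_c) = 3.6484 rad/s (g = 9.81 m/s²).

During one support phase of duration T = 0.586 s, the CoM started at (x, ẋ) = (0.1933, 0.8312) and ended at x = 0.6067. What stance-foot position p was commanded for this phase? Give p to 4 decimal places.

ωT = 3.6484·0.586 = 2.137962; cosh(ωT) = 4.300016, sinh(ωT) = 4.182121
x(T) = p + (x₀−p)·cosh(ωT) + (ẋ₀/ω)·sinh(ωT) ⇒ p·(1 − cosh) = x(T) − x₀·cosh − (ẋ₀/ω)·sinh
numerator   = 0.6067 − (0.1933)·4.300016 − (0.8312/3.6484)·4.182121 = -1.177289
denominator = 1 − 4.300016 = -3.300016
p = -1.177289 / -3.300016 = 0.3568

p = 0.3568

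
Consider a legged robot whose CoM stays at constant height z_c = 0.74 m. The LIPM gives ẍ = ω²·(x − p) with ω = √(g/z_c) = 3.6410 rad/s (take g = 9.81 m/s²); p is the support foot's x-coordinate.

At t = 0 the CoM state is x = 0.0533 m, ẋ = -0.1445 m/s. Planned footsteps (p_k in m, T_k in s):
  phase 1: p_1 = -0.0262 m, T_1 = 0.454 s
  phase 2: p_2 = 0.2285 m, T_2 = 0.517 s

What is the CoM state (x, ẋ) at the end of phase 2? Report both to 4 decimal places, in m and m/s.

x = 0.0572, ẋ = -0.4951

phase 1: p=-0.0262, T=0.454, ωT=1.653014, cosh=2.707085, sinh=2.515613; start (x,ẋ)=(0.053300, -0.144500) → end (x,ẋ)=(0.089176, 0.336994)
phase 2: p=0.2285, T=0.517, ωT=1.882397, cosh=3.360729, sinh=3.208504; start (x,ẋ)=(0.089176, 0.336994) → end (x,ẋ)=(0.057235, -0.495055)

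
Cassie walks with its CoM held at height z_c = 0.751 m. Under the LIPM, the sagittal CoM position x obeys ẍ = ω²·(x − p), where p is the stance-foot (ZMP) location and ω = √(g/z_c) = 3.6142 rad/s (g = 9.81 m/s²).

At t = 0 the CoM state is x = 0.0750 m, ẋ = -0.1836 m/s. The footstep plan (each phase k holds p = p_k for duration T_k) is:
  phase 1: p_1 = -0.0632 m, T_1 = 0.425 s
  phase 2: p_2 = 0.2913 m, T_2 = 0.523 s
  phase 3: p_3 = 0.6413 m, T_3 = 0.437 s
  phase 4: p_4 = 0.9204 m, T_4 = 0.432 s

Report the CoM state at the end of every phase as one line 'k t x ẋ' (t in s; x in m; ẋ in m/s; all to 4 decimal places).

phase 1: p=-0.0632, T=0.425, ωT=1.536035, cosh=2.430682, sinh=2.215449; start (x,ẋ)=(0.075000, -0.183600) → end (x,ẋ)=(0.160176, 0.660305)
phase 2: p=0.2913, T=0.523, ωT=1.890227, cosh=3.385953, sinh=3.234916; start (x,ẋ)=(0.160176, 0.660305) → end (x,ẋ)=(0.438332, 0.702711)
phase 3: p=0.6413, T=0.437, ωT=1.579405, cosh=2.529084, sinh=2.322986; start (x,ẋ)=(0.438332, 0.702711) → end (x,ẋ)=(0.579636, 0.073148)
phase 4: p=0.9204, T=0.432, ωT=1.561334, cosh=2.487516, sinh=2.277660; start (x,ẋ)=(0.579636, 0.073148) → end (x,ẋ)=(0.118843, -2.623182)

1 0.4250 0.1602 0.6603
2 0.9480 0.4383 0.7027
3 1.3850 0.5796 0.0731
4 1.8170 0.1188 -2.6232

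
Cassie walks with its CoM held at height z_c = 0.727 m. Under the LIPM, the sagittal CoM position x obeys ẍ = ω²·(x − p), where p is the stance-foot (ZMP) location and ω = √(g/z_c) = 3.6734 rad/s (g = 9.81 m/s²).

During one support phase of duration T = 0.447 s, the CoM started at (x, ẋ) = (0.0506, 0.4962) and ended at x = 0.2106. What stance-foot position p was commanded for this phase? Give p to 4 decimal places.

p = 0.1553

ωT = 3.6734·0.447 = 1.642010; cosh(ωT) = 2.679566, sinh(ωT) = 2.485975
x(T) = p + (x₀−p)·cosh(ωT) + (ẋ₀/ω)·sinh(ωT) ⇒ p·(1 − cosh) = x(T) − x₀·cosh − (ẋ₀/ω)·sinh
numerator   = 0.2106 − (0.0506)·2.679566 − (0.4962/3.6734)·2.485975 = -0.260790
denominator = 1 − 2.679566 = -1.679566
p = -0.260790 / -1.679566 = 0.1553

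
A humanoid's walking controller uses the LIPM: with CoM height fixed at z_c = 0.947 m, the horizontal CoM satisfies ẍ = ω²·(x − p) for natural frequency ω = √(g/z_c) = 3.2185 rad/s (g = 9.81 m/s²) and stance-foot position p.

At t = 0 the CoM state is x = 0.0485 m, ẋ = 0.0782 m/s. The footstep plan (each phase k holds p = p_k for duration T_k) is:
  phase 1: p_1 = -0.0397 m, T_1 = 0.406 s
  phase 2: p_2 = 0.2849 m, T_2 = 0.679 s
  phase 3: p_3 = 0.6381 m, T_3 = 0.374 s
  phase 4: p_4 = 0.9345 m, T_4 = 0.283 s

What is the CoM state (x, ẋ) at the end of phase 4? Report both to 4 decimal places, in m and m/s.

x = 2.3715, ẋ = 5.1592

phase 1: p=-0.0397, T=0.406, ωT=1.306711, cosh=1.982357, sinh=1.711648; start (x,ẋ)=(0.048500, 0.078200) → end (x,ẋ)=(0.176732, 0.640909)
phase 2: p=0.2849, T=0.679, ωT=2.185362, cosh=4.503150, sinh=4.390713; start (x,ẋ)=(0.176732, 0.640909) → end (x,ẋ)=(0.672137, 1.357528)
phase 3: p=0.6381, T=0.374, ωT=1.203719, cosh=1.816282, sinh=1.516206; start (x,ẋ)=(0.672137, 1.357528) → end (x,ẋ)=(1.339439, 2.631750)
phase 4: p=0.9345, T=0.283, ωT=0.910835, cosh=1.444294, sinh=1.042105; start (x,ẋ)=(1.339439, 2.631750) → end (x,ẋ)=(2.371475, 5.159193)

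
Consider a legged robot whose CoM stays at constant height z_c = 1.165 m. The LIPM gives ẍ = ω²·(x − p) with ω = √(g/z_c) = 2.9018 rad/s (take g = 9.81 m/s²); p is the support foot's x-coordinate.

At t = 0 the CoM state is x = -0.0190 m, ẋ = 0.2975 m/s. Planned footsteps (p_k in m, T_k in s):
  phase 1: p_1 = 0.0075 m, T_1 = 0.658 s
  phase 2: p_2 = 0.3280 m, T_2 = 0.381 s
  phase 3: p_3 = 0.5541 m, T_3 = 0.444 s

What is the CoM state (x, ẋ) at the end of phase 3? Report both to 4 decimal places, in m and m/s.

phase 1: p=0.0075, T=0.658, ωT=1.909384, cosh=3.448552, sinh=3.300381; start (x,ẋ)=(-0.019000, 0.297500) → end (x,ẋ)=(0.254477, 0.772153)
phase 2: p=0.3280, T=0.381, ωT=1.105586, cosh=1.676005, sinh=1.344988; start (x,ẋ)=(0.254477, 0.772153) → end (x,ẋ)=(0.562669, 1.007179)
phase 3: p=0.5541, T=0.444, ωT=1.288399, cosh=1.951344, sinh=1.675632; start (x,ẋ)=(0.562669, 1.007179) → end (x,ẋ)=(1.152412, 2.007017)

x = 1.1524, ẋ = 2.0070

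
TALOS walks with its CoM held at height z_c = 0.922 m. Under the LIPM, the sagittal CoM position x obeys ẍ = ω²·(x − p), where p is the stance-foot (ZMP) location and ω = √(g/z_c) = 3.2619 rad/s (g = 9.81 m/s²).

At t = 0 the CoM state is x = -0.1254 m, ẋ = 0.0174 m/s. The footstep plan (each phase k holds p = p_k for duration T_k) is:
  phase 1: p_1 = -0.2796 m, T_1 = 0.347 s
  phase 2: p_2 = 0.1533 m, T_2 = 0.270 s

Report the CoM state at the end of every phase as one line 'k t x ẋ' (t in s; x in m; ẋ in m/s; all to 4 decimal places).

phase 1: p=-0.2796, T=0.347, ωT=1.131879, cosh=1.711953, sinh=1.389526; start (x,ẋ)=(-0.125400, 0.017400) → end (x,ẋ)=(-0.008205, 0.728699)
phase 2: p=0.1533, T=0.270, ωT=0.880713, cosh=1.413553, sinh=0.999066; start (x,ẋ)=(-0.008205, 0.728699) → end (x,ẋ)=(0.148193, 0.503735)

1 0.3470 -0.0082 0.7287
2 0.6170 0.1482 0.5037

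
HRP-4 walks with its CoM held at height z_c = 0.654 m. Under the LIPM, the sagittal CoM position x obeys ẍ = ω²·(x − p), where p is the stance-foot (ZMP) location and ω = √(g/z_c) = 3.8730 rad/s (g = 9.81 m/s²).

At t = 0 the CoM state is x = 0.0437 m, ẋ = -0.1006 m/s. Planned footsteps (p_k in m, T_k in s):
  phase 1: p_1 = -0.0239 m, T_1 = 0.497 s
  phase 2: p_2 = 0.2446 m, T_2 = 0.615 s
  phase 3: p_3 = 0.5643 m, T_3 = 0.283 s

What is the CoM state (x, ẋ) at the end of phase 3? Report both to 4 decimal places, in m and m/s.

x = 0.3009, ẋ = -0.5757

phase 1: p=-0.0239, T=0.497, ωT=1.924881, cosh=3.500113, sinh=3.354220; start (x,ẋ)=(0.043700, -0.100600) → end (x,ẋ)=(0.125583, 0.526073)
phase 2: p=0.2446, T=0.615, ωT=2.381895, cosh=5.458886, sinh=5.366511; start (x,ẋ)=(0.125583, 0.526073) → end (x,ẋ)=(0.323837, 0.398060)
phase 3: p=0.5643, T=0.283, ωT=1.096059, cosh=1.663268, sinh=1.329082; start (x,ẋ)=(0.323837, 0.398060) → end (x,ẋ)=(0.300946, -0.575713)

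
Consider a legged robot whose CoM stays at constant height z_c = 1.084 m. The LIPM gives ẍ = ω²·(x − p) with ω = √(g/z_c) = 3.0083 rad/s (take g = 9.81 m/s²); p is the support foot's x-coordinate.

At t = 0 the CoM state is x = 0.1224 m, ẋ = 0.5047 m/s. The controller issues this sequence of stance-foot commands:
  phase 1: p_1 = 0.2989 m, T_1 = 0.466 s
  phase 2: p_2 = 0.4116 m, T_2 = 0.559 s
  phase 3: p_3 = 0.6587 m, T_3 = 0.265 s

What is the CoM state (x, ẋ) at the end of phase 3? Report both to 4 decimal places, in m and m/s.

x = -0.5631, ẋ = -3.2908

phase 1: p=0.2989, T=0.466, ωT=1.401868, cosh=2.154459, sinh=1.908322; start (x,ẋ)=(0.122400, 0.504700) → end (x,ẋ)=(0.238796, 0.074103)
phase 2: p=0.4116, T=0.559, ωT=1.681640, cosh=2.780215, sinh=2.594146; start (x,ẋ)=(0.238796, 0.074103) → end (x,ẋ)=(-0.004932, -1.142537)
phase 3: p=0.6587, T=0.265, ωT=0.797200, cosh=1.334953, sinh=0.884364; start (x,ẋ)=(-0.004932, -1.142537) → end (x,ẋ)=(-0.563094, -3.290781)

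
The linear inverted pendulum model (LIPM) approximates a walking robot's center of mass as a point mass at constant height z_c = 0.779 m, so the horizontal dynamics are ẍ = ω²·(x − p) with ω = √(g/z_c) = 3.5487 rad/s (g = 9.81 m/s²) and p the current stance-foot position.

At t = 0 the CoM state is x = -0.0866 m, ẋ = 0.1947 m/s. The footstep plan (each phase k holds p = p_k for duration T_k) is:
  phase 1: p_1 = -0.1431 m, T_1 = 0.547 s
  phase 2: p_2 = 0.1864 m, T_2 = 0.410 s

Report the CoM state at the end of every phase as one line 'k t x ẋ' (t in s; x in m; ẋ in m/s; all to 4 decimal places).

1 0.5470 0.2449 1.3762
2 0.9570 1.1041 3.5294

phase 1: p=-0.1431, T=0.547, ωT=1.941139, cosh=3.555111, sinh=3.411570; start (x,ẋ)=(-0.086600, 0.194700) → end (x,ẋ)=(0.244940, 1.376205)
phase 2: p=0.1864, T=0.410, ωT=1.454967, cosh=2.258875, sinh=2.025467; start (x,ẋ)=(0.244940, 1.376205) → end (x,ẋ)=(1.104122, 3.529449)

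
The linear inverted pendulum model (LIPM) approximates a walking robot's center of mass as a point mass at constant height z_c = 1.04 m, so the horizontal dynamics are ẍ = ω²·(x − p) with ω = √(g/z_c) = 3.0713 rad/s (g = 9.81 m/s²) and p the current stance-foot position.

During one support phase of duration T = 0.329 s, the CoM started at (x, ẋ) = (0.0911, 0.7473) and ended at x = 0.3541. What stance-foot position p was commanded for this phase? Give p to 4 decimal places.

ωT = 3.0713·0.329 = 1.010458; cosh(ωT) = 1.555455, sinh(ωT) = 1.191403
x(T) = p + (x₀−p)·cosh(ωT) + (ẋ₀/ω)·sinh(ωT) ⇒ p·(1 − cosh) = x(T) − x₀·cosh − (ẋ₀/ω)·sinh
numerator   = 0.3541 − (0.0911)·1.555455 − (0.7473/3.0713)·1.191403 = -0.077491
denominator = 1 − 1.555455 = -0.555455
p = -0.077491 / -0.555455 = 0.1395

p = 0.1395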